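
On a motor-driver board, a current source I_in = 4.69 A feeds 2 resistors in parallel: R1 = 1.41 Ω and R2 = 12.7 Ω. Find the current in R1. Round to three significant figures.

With just two branches, the current splits inversely with resistance.
I(R1) = 4.69 × 12.7/(1.41 + 12.7) = 4.69 × 0.9001 = 4.221 A.

I ≈ 4.22 A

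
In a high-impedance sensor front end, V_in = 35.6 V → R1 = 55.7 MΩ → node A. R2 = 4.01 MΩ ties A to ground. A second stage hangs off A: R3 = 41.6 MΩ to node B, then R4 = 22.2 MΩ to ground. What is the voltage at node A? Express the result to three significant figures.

Looking into the second stage from A: R3 + R4 = 63.80 MΩ appears in parallel with R2.
Effective lower resistance at A: R2 ‖ 63.80 = 3.773 MΩ.
First divider: V_A = V_in · 3.773/(55.7 + 3.773) = 2.258 V.

V_A ≈ 2.26 V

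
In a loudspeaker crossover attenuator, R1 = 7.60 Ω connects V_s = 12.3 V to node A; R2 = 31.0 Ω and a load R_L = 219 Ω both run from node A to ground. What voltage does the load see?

First combine the lower leg with the load: R2 ‖ R_L = 27.16 Ω.
Now apply the divider: V_out = 12.3 × 0.7813 = 9.610 V.
(Unloaded it would be 9.88 V; the load pulls it down.)

V_out ≈ 9.61 V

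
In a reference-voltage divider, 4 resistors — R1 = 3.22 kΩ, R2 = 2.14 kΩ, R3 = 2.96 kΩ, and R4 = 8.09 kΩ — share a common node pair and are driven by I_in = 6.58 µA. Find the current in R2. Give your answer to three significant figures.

Conductances: ΣG = 1/3.22 + 1/2.14 + 1/2.96 + 1/8.09 = 1.239 (1/kΩ).
By the current-divider rule, I = I_in · G_k/ΣG = 6.58 × 0.3771 = 2.481 µA.

I ≈ 2.48 µA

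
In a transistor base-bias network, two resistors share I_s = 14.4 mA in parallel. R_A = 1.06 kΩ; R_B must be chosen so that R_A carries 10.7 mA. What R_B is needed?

Two-branch current divider: I_A = I_s · R_B/(R_A + R_B).
With f = 0.7431, R_B = R_A · f/(1−f) = 1.06 × 2.892 = 3.065 kΩ.

R_B ≈ 3.07 kΩ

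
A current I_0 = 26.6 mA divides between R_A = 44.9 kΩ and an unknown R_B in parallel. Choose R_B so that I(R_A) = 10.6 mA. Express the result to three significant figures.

In a two-way split, I_A/I_0 = R_B/(R_A + R_B).
10.6/26.6 = R_B/(R_A + R_B) → R_B = R_A · (0.3985)/(1 − 0.3985) = 44.9 × 0.6625 = 29.75 kΩ.

R_B ≈ 29.7 kΩ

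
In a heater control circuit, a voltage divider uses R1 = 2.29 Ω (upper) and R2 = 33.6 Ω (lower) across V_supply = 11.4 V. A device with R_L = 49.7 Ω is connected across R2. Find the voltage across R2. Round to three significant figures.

The load sits in parallel with R2, giving an effective lower resistance R2' = R2·R_L/(R2+R_L) = 20.05 Ω.
Now apply the divider: V_out = 11.4 × 0.8975 = 10.23 V.

V_out ≈ 10.2 V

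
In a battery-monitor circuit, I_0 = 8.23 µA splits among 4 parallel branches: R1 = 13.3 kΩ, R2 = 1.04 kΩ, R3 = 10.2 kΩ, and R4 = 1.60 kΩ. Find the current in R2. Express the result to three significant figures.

I ≈ 4.50 µA

Conductances: ΣG = 1/13.3 + 1/1.04 + 1/10.2 + 1/1.60 = 1.760 (1/kΩ).
By the current-divider rule, I = I_0 · G_k/ΣG = 8.23 × 0.5464 = 4.497 µA.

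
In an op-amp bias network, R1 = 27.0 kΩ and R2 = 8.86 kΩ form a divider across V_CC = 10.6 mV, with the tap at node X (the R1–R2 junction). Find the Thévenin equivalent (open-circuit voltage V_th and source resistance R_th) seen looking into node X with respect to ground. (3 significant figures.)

Open-circuit (no load on X): V_th = V_CC · R2/(R1 + R2) = 10.6 × 8.86/(27.00 + 8.86) = 2.619 mV.
Zeroing V_CC shorts the top of R1 to ground, so R_th = R1 ‖ R2 = 6.671 kΩ.

V_th ≈ 2.62 mV, R_th ≈ 6.67 kΩ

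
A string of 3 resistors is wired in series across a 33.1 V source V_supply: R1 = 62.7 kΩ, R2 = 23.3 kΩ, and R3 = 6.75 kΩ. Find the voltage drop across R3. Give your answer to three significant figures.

ΣR = 62.7 + 23.3 + 6.75 = 92.75 kΩ.
By the voltage-divider rule, V = 33.1 × 6.750/92.75 = 2.409 V.

V ≈ 2.41 V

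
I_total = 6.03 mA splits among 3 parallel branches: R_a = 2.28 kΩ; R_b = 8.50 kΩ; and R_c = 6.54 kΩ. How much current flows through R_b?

I ≈ 1.00 mA

Total conductance ΣG = 1/2.28 + 1/8.50 + 1/6.54 = 0.7091 (units of 1/kΩ).
Current divider: I(R_b) = I_total · G_k/ΣG = 6.03 × (0.1176/0.7091) = 6.03 × 0.1659 = 1.000 mA.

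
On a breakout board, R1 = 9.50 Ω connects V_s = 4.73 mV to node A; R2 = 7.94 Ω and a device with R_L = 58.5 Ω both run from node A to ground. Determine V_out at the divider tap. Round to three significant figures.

V_out ≈ 2.01 mV

First combine the lower leg with the load: R2 ‖ R_L = 6.991 Ω.
Now apply the divider: V_out = 4.73 × 0.4239 = 2.005 mV.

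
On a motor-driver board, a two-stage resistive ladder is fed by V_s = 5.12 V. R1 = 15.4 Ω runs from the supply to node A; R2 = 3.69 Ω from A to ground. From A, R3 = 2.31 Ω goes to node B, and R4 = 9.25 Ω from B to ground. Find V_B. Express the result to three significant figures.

Node A sees R2 in parallel with the series input of stage 2, R3 + R4 = 11.56 Ω.
Effective lower resistance at A: R2 ‖ 11.56 = 2.797 Ω.
V_A = 5.12 × 2.797/(15.4 + 2.797) = 0.7870 V.
Stage 2 is unloaded, so V_B = V_A · R4/(R3+R4) = 0.7870 × 9.25/11.56 = 0.6297 V.

V_B ≈ 0.630 V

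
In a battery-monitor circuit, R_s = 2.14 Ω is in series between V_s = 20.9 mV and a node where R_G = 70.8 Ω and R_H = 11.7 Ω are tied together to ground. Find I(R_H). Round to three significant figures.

I ≈ 1.47 mA

Combine the parallel branches: R_p = (1/70.8 + 1/11.7)⁻¹ = 10.04 Ω.
Node voltage V_A = V_s · R_p/(R_s + R_p) = 20.9 × 0.8243 = 17.23 mV.
Branch current I = V_A/R_H = 17.23/11.7 = 1.472 mA.
(Equivalently: I_total = 1.716 mA, then current-divider fraction G_k/ΣG = 0.8582.)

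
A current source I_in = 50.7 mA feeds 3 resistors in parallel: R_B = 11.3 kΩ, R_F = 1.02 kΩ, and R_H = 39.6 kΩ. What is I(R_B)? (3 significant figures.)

Total conductance ΣG = 1/11.3 + 1/1.02 + 1/39.6 = 1.094 (units of 1/kΩ).
Current divider: I(R_B) = I_in · G_k/ΣG = 50.7 × (0.08850/1.094) = 50.7 × 0.08088 = 4.101 mA.

I ≈ 4.10 mA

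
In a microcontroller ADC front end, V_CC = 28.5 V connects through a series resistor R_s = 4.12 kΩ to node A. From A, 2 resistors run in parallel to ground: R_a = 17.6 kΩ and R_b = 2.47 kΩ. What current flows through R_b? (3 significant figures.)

I ≈ 3.98 mA

Combine the parallel branches: R_p = (1/17.6 + 1/2.47)⁻¹ = 2.166 kΩ.
Node voltage V_A = V_CC · R_p/(R_s + R_p) = 28.5 × 0.3446 = 9.820 V.
Branch current I = V_A/R_b = 9.820/2.47 = 3.976 mA.
(Check via current divider: I_total = 4.534 mA; share G_k/ΣG = 0.8769 → same result.)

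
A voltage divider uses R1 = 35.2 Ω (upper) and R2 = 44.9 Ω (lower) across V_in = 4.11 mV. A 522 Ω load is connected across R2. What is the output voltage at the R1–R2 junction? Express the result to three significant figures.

V_out ≈ 2.22 mV

R2 ‖ R_L = (44.9 × 522)/(44.9 + 522) = 41.34 Ω.
Now apply the divider: V_out = 4.11 × 0.5401 = 2.220 mV.
(Unloaded it would be 2.30 mV; the load pulls it down.)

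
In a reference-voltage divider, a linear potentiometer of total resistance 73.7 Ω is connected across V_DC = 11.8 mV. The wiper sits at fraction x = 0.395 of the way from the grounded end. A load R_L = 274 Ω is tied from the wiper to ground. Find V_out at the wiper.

V_out ≈ 4.38 mV

Lower segment x·R_p = 29.11 Ω; upper segment (1−x)·R_p = 44.59 Ω.
(x·R_p) ‖ R_L = 26.32 Ω.
Loaded-divider output: V_out = 11.8 × 0.3711 = 4.379 mV.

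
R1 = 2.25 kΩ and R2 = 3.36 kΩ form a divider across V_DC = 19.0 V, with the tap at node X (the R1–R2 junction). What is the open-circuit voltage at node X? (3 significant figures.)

With X open, the divider is unloaded: V_th = 19.0 × 3.36/5.610 = 11.38 V.

V_th ≈ 11.4 V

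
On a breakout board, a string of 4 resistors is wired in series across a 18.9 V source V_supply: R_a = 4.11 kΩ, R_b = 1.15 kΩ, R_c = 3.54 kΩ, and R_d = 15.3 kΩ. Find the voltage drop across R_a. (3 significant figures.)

ΣR = 4.11 + 1.15 + 3.54 + 15.3 = 24.10 kΩ.
V = V_supply · R/ΣR = 18.9 × 0.1705 = 3.223 V.

V ≈ 3.22 V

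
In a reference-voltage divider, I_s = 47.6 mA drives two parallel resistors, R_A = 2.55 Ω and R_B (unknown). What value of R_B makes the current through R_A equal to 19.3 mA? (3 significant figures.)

R_B ≈ 1.74 Ω

The fraction through R_A equals R_B/(R_A+R_B).
19.3/47.6 = R_B/(R_A + R_B) → R_B = R_A · (0.4055)/(1 − 0.4055) = 2.55 × 0.6820 = 1.739 Ω.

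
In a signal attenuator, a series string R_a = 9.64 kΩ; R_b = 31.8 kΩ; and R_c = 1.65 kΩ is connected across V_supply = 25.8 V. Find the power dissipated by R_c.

P ≈ 0.592 mW

ΣR = 43.09 kΩ → I = 25.8/43.09 = 0.5987 mA.
P = I²R = 0.3585 × 1.65 = 0.5915 mW.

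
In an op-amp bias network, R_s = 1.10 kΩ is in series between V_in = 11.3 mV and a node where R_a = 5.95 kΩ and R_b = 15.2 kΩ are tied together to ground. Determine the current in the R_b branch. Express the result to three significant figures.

Equivalent of the parallel group: R_p = 4.276 kΩ.
V_A by voltage divider: V_A = 11.3 × 4.276/(1.10 + 4.276) = 8.988 mV.
I(R_b) = V_A / R_b = 8.988/15.2 = 0.5913 µA.
(Equivalently: I_total = 2.102 µA, then current-divider fraction G_k/ΣG = 0.2813.)

I ≈ 0.591 µA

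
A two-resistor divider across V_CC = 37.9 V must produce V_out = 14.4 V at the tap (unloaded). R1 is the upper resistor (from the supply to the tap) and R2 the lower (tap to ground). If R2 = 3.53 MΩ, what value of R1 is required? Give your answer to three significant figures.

R1 ≈ 5.76 MΩ

V_out/V_CC = R2/(R1+R2) = 0.3799.
Rearranging, R1 = R2·(1−k)/k = 3.53 × 1.632 = 5.761 MΩ.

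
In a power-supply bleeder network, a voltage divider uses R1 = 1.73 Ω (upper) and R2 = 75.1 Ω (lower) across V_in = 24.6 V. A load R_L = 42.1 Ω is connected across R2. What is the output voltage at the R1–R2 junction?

V_out ≈ 23.1 V

The load sits in parallel with R2, giving an effective lower resistance R2' = R2·R_L/(R2+R_L) = 26.98 Ω.
Then V_out = V_in · R2'/(R1 + R2') = 24.6 × 26.98/28.71 = 23.12 V.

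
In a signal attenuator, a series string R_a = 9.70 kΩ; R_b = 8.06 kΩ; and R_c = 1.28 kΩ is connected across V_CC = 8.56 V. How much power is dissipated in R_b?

Series current I = V_CC/ΣR = 8.56/19.04 = 0.4496 mA.
P(R_b) = I²·R_b = (0.4496)² × 8.06 = 1.629 mW.

P ≈ 1.63 mW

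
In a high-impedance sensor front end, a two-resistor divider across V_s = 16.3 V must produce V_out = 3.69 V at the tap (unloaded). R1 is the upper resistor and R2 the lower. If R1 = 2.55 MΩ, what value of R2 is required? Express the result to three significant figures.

R2 ≈ 0.746 MΩ

The divider ratio is R2/(R1+R2) = 3.69/16.3 = 0.2264.
So R2 = R1 · V_out/(V_s − V_out) = 2.55 × 3.69/(16.3 − 3.69) = 2.55 × 0.2926 = 0.7462 MΩ.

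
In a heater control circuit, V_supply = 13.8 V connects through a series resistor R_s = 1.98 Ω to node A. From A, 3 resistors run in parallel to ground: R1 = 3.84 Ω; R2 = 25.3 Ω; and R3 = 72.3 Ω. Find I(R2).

Combine the parallel branches: R_p = (1/3.84 + 1/25.3 + 1/72.3)⁻¹ = 3.187 Ω.
Node voltage V_A = V_supply · R_p/(R_s + R_p) = 13.8 × 0.6168 = 8.512 V.
I(R2) = V_A / R2 = 8.512/25.3 = 0.3364 A.
(Equivalently: I_total = 2.671 A, then current-divider fraction G_k/ΣG = 0.1260.)

I ≈ 0.336 A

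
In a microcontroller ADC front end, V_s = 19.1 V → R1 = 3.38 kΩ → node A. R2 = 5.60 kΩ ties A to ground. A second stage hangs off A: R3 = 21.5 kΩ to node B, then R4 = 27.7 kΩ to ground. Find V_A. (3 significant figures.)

The second stage (R3 + R4 = 49.20 kΩ) loads node A in parallel with R2.
Effective lower resistance at A: R2 ‖ 49.20 = 5.028 kΩ.
First divider: V_A = V_s · 5.028/(3.38 + 5.028) = 11.42 V.

V_A ≈ 11.4 V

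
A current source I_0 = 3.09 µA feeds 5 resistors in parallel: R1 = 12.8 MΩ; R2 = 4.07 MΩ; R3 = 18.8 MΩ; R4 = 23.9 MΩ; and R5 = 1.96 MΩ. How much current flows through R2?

Conductances: ΣG = 1/12.8 + 1/4.07 + 1/18.8 + 1/23.9 + 1/1.96 = 0.9291 (1/MΩ).
R2 takes the fraction G_k/ΣG = 0.2457/0.9291 = 0.2645, so I = 3.09 × 0.2645 = 0.8172 µA.

I ≈ 0.817 µA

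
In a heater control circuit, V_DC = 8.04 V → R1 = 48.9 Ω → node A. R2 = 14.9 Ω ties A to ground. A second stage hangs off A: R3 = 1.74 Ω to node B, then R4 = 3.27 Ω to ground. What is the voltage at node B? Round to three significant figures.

V_B ≈ 0.374 V

The second stage (R3 + R4 = 5.010 Ω) loads node A in parallel with R2.
Effective lower resistance at A: R2 ‖ 5.010 = 3.749 Ω.
V_A = 8.04 × 3.749/(48.9 + 3.749) = 0.5726 V.
Stage 2 is unloaded, so V_B = V_A · R4/(R3+R4) = 0.5726 × 3.27/5.010 = 0.3737 V.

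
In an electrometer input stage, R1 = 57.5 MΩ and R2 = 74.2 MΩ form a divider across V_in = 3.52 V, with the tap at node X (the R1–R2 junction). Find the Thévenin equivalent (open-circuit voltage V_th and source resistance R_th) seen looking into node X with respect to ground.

V_th is the unloaded tap voltage: V_in · R2/(R1+R2) = 3.52 × 0.5634 = 1.983 V.
With V_in suppressed (replaced by a short), R_th = R1 ‖ R2 = (57.50 × 74.2)/(57.50 + 74.2) = 32.40 MΩ.

V_th ≈ 1.98 V, R_th ≈ 32.4 MΩ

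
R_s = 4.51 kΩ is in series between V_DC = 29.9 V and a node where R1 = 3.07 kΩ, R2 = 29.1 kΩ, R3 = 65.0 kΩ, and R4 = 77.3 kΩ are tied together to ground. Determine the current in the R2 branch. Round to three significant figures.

I ≈ 0.373 mA

Equivalent of the parallel group: R_p = 2.575 kΩ.
Node voltage V_A = V_DC · R_p/(R_s + R_p) = 29.9 × 0.3634 = 10.87 V.
I(R2) = V_A / R2 = 10.87/29.1 = 0.3734 mA.
(Equivalently: I_total = 4.220 mA, then current-divider fraction G_k/ΣG = 0.08847.)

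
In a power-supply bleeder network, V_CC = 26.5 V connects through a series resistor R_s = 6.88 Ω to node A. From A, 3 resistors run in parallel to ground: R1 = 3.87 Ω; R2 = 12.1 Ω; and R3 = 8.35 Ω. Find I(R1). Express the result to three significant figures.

Equivalent of the parallel group: R_p = 2.170 Ω.
V_A = 26.5 × 2.170/9.050 = 6.354 V.
Branch current I = V_A/R1 = 6.354/3.87 = 1.642 A.
(Equivalently: I_total = 2.928 A, then current-divider fraction G_k/ΣG = 0.5608.)

I ≈ 1.64 A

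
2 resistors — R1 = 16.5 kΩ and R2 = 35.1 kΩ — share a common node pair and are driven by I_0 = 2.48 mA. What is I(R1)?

I ≈ 1.69 mA

For two parallel branches, I_k = I_0 · (other R)/(sum of R).
So I = 2.48 × 35.1/51.60 = 1.687 mA.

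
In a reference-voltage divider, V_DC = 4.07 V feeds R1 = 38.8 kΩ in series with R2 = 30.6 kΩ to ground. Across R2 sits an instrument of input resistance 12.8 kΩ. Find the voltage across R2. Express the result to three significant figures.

The load sits in parallel with R2, giving an effective lower resistance R2' = R2·R_L/(R2+R_L) = 9.025 kΩ.
Then V_out = V_DC · R2'/(R1 + R2') = 4.07 × 9.025/47.82 = 0.7680 V.

V_out ≈ 0.768 V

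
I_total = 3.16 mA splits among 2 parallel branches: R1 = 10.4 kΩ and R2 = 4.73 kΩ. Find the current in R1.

For two parallel branches, I_k = I_total · (other R)/(sum of R).
I(R1) = 3.16 × 4.73/(10.4 + 4.73) = 3.16 × 0.3126 = 0.9879 mA.

I ≈ 0.988 mA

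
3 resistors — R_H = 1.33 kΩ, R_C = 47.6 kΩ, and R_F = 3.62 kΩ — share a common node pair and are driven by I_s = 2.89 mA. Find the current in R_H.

ΣG = 1/1.33 + 1/47.6 + 1/3.62 = 1.049.
R_H takes the fraction G_k/ΣG = 0.7519/1.049 = 0.7167, so I = 2.89 × 0.7167 = 2.071 mA.

I ≈ 2.07 mA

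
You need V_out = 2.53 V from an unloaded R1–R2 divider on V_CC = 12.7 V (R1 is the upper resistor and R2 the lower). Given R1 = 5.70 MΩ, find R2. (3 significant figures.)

R2 ≈ 1.42 MΩ

The divider ratio is R2/(R1+R2) = 2.53/12.7 = 0.1992.
Rearranging, R2 = R1·k/(1−k) = 5.70 × 0.2488 = 1.418 MΩ.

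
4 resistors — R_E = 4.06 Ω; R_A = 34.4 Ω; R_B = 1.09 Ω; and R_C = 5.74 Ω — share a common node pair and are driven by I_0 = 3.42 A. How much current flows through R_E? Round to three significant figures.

Conductances: ΣG = 1/4.06 + 1/34.4 + 1/1.09 + 1/5.74 = 1.367 (1/Ω).
Current divider: I(R_E) = I_0 · G_k/ΣG = 3.42 × (0.2463/1.367) = 3.42 × 0.1802 = 0.6162 A.

I ≈ 0.616 A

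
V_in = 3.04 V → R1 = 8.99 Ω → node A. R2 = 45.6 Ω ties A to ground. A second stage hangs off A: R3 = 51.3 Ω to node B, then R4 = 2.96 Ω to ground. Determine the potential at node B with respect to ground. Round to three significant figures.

V_B ≈ 0.122 V

Node A sees R2 in parallel with the series input of stage 2, R3 + R4 = 54.26 Ω.
R2 ‖ (R3+R4) = 24.78 Ω.
V_A = 3.04 × 24.78/(8.99 + 24.78) = 2.231 V.
V_B = V_A × 0.05455 = 0.1217 V.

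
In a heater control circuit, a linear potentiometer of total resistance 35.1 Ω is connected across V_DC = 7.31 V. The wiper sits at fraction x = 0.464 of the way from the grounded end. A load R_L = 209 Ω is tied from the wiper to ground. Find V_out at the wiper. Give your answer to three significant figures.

V_out ≈ 3.26 V

The pot divides into 18.81 Ω above the wiper and 16.29 Ω below.
Lower segment in parallel with the load: 16.29 ‖ 209 = 15.11 Ω.
Loaded-divider output: V_out = 7.31 × 0.4454 = 3.256 V.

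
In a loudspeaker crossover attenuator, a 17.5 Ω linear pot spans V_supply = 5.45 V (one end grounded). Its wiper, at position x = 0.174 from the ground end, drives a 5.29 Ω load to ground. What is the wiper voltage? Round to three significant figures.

Split the track: R_lower = x·R_p = 3.045 Ω, R_upper = (1−x)·R_p = 14.46 Ω.
(x·R_p) ‖ R_L = 1.933 Ω.
V_out = 5.45 × 1.933/(14.46 + 1.933) = 0.6427 V.

V_out ≈ 0.643 V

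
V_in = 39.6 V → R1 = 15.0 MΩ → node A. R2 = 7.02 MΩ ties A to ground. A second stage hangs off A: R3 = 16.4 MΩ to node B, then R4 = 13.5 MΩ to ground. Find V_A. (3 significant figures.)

Looking into the second stage from A: R3 + R4 = 29.90 MΩ appears in parallel with R2.
R2 ‖ (R3+R4) = 5.685 MΩ.
V_A = 39.6 × 5.685/(15.0 + 5.685) = 10.88 V.

V_A ≈ 10.9 V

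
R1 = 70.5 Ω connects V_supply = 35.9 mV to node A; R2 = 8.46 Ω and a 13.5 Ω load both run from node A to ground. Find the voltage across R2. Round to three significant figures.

V_out ≈ 2.47 mV

R2 ‖ R_L = (8.46 × 13.5)/(8.46 + 13.5) = 5.201 Ω.
Then V_out = V_supply · R2'/(R1 + R2') = 35.9 × 5.201/75.70 = 2.466 mV.
(Unloaded it would be 3.85 mV; the load pulls it down.)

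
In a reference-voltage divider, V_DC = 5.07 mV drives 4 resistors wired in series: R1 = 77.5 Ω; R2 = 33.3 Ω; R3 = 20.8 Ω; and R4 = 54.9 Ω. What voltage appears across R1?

V ≈ 2.11 mV

Series total: ΣR = 77.5 + 33.3 + 20.8 + 54.9 = 186.5 Ω.
Voltage divider: V = V_DC · (77.50 / 186.5) = 5.07 × 0.4155 = 2.107 mV.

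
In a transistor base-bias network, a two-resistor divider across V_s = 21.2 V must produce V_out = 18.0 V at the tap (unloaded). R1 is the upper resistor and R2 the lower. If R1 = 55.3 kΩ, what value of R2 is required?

R2 ≈ 311 kΩ

V_out/V_s = R2/(R1+R2) = 0.8491.
R2 = R1 · 0.8491/(1 − 0.8491) = 311.1 kΩ.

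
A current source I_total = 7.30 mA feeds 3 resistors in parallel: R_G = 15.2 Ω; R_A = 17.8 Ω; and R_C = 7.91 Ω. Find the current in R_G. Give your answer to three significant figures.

I ≈ 1.93 mA

Conductances: ΣG = 1/15.2 + 1/17.8 + 1/7.91 = 0.2484 (1/Ω).
R_G takes the fraction G_k/ΣG = 0.06579/0.2484 = 0.2649, so I = 7.30 × 0.2649 = 1.933 mA.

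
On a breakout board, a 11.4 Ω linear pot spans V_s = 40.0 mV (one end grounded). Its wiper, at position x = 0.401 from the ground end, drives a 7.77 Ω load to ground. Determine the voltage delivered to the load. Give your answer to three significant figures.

Split the track: R_lower = x·R_p = 4.571 Ω, R_upper = (1−x)·R_p = 6.829 Ω.
R_L loads the lower segment: effective lower R = 2.878 Ω.
V_out = 40.0 × 2.878/(6.829 + 2.878) = 11.86 mV.

V_out ≈ 11.9 mV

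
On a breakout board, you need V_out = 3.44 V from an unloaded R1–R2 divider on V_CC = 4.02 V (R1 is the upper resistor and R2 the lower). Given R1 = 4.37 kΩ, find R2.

R2 ≈ 25.9 kΩ

The divider ratio is R2/(R1+R2) = 3.44/4.02 = 0.8557.
Rearranging, R2 = R1·k/(1−k) = 4.37 × 5.931 = 25.92 kΩ.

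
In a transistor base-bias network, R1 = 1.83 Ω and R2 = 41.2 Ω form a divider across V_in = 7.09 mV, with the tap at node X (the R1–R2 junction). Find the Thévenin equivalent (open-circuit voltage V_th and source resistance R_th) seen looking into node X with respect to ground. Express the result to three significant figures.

V_th is the unloaded tap voltage: V_in · R2/(R1+R2) = 7.09 × 0.9575 = 6.788 mV.
Zeroing V_in shorts the top of R1 to ground, so R_th = R1 ‖ R2 = 1.752 Ω.

V_th ≈ 6.79 mV, R_th ≈ 1.75 Ω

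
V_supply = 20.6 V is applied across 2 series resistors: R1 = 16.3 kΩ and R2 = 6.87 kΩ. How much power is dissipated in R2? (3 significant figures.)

ΣR = 23.17 kΩ → I = 20.6/23.17 = 0.8891 mA.
V(R2) = I·R = 6.108 V; P = V·I = 6.108 × 0.8891 = 5.430 mW.

P ≈ 5.43 mW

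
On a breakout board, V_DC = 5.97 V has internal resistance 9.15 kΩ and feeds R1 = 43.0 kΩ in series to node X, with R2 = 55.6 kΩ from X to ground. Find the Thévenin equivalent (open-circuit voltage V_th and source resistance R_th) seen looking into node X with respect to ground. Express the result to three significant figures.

V_th ≈ 3.08 V, R_th ≈ 26.9 kΩ

R1' = 9.15 + 43.0 = 52.15 kΩ (source resistance + R1).
Open-circuit (no load on X): V_th = V_DC · R2/(R1' + R2) = 5.97 × 55.6/(52.15 + 55.6) = 3.081 V.
With V_DC suppressed (replaced by a short), R_th = R1' ‖ R2 = (52.15 × 55.6)/(52.15 + 55.6) = 26.91 kΩ.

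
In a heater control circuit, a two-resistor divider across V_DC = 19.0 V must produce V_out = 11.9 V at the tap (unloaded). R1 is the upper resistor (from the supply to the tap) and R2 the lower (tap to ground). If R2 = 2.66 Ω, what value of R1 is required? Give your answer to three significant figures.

R1 ≈ 1.59 Ω

V_out/V_DC = R2/(R1+R2) = 0.6263.
Rearranging, R1 = R2·(1−k)/k = 2.66 × 0.5966 = 1.587 Ω.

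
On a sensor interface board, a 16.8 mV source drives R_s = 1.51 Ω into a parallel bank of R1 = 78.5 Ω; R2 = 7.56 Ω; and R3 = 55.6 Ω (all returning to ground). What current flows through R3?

Parallel bank: R_p = 1/(1/78.5 + 1/7.56 + 1/55.6) = 6.135 Ω.
V_A by voltage divider: V_A = 16.8 × 6.135/(1.51 + 6.135) = 13.48 mV.
Branch current I = V_A/R3 = 13.48/55.6 = 0.2425 mA.

I ≈ 0.242 mA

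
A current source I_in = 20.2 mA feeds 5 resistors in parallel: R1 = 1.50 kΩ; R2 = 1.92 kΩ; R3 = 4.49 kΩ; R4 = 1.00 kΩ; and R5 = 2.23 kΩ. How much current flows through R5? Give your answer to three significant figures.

Total conductance ΣG = 1/1.50 + 1/1.92 + 1/4.49 + 1/1.00 + 1/2.23 = 2.859 (units of 1/kΩ).
R5 takes the fraction G_k/ΣG = 0.4484/2.859 = 0.1569, so I = 20.2 × 0.1569 = 3.169 mA.

I ≈ 3.17 mA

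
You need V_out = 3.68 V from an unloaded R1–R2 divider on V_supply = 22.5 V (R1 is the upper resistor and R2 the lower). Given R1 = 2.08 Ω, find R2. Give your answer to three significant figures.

The divider ratio is R2/(R1+R2) = 3.68/22.5 = 0.1636.
Rearranging, R2 = R1·k/(1−k) = 2.08 × 0.1955 = 0.4067 Ω.

R2 ≈ 0.407 Ω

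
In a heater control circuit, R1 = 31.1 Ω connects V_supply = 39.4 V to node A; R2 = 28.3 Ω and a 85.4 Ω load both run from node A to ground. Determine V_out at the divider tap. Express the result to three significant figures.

V_out ≈ 16.0 V

R2 ‖ R_L = (28.3 × 85.4)/(28.3 + 85.4) = 21.26 Ω.
Voltage divider with the loaded lower leg: V_out = 39.4 × 21.26/(31.1 + 21.26) = 39.4 × 0.4060 = 16.00 V.
(Unloaded it would be 18.8 V; the load pulls it down.)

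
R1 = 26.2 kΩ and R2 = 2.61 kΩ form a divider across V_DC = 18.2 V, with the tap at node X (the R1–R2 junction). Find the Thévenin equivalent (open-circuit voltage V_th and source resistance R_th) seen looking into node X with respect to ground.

V_th ≈ 1.65 V, R_th ≈ 2.37 kΩ

Open-circuit (no load on X): V_th = V_DC · R2/(R1 + R2) = 18.2 × 2.61/(26.20 + 2.61) = 1.649 V.
With V_DC suppressed (replaced by a short), R_th = R1 ‖ R2 = (26.20 × 2.61)/(26.20 + 2.61) = 2.374 kΩ.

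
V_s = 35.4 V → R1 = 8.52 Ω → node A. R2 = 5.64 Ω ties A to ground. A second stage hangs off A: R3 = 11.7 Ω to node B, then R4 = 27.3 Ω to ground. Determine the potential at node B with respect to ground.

V_B ≈ 9.08 V

Looking into the second stage from A: R3 + R4 = 39.00 Ω appears in parallel with R2.
Effective lower resistance at A: R2 ‖ 39.00 = 4.927 Ω.
First divider: V_A = V_s · 4.927/(8.52 + 4.927) = 12.97 V.
V_B = V_A × 0.7000 = 9.080 V.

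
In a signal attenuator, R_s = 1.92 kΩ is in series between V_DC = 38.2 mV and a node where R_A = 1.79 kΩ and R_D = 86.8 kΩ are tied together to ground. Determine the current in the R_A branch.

I ≈ 10.2 µA

Parallel bank: R_p = 1/(1/1.79 + 1/86.8) = 1.754 kΩ.
V_A = 38.2 × 1.754/3.674 = 18.24 mV.
I(R_A) = V_A / R_A = 18.24/1.79 = 10.19 µA.
(Equivalently: I_total = 10.40 µA, then current-divider fraction G_k/ΣG = 0.9798.)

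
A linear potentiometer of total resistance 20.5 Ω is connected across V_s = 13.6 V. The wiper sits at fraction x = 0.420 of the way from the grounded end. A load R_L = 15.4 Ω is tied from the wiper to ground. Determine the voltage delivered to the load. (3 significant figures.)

Split the track: R_lower = x·R_p = 8.610 Ω, R_upper = (1−x)·R_p = 11.89 Ω.
(x·R_p) ‖ R_L = 5.522 Ω.
V_out = 13.6 × 5.522/(11.89 + 5.522) = 4.313 V.

V_out ≈ 4.31 V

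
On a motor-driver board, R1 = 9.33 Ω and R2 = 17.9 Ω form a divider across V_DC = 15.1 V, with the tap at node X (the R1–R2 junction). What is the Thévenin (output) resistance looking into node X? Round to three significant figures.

With V_DC suppressed (replaced by a short), R_th = R1 ‖ R2 = (9.330 × 17.9)/(9.330 + 17.9) = 6.133 Ω.

R_th ≈ 6.13 Ω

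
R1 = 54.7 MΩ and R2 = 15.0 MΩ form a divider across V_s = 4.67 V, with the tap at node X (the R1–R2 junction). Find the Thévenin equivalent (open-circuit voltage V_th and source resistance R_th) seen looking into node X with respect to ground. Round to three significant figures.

V_th ≈ 1.01 V, R_th ≈ 11.8 MΩ

V_th is the unloaded tap voltage: V_s · R2/(R1+R2) = 4.67 × 0.2152 = 1.005 V.
Looking into X with the source shorted: R_th = R1·R2/(R1+R2) = 54.70 × 15.0/69.70 = 11.77 MΩ.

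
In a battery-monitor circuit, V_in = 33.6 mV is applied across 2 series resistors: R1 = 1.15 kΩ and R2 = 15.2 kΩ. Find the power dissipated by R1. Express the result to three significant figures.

P ≈ 4.86 nW

ΣR = 16.35 kΩ → I = 33.6/16.35 = 2.055 µA.
V(R1) = I·R = 2.363 mV; P = V·I = 2.363 × 2.055 = 4.857 nW.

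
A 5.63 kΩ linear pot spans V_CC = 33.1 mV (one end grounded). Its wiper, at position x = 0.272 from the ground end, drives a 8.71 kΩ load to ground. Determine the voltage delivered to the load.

Lower segment x·R_p = 1.531 kΩ; upper segment (1−x)·R_p = 4.099 kΩ.
R_L loads the lower segment: effective lower R = 1.302 kΩ.
Then V_out = V_CC · 1.302/(4.099 + 1.302) = 7.982 mV.
(Unloaded: V_out = x·V_CC = 9.00 mV.)

V_out ≈ 7.98 mV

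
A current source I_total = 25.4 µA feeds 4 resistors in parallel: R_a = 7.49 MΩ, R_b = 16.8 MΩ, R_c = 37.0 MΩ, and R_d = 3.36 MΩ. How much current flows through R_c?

I ≈ 1.33 µA

Total conductance ΣG = 1/7.49 + 1/16.8 + 1/37.0 + 1/3.36 = 0.5177 (units of 1/MΩ).
By the current-divider rule, I = I_total · G_k/ΣG = 25.4 × 0.05221 = 1.326 µA.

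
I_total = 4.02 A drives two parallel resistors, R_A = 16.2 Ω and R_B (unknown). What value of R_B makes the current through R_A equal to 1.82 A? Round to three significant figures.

The fraction through R_A equals R_B/(R_A+R_B).
1.82/4.02 = R_B/(R_A + R_B) → R_B = R_A · (0.4527)/(1 − 0.4527) = 16.2 × 0.8273 = 13.40 Ω.

R_B ≈ 13.4 Ω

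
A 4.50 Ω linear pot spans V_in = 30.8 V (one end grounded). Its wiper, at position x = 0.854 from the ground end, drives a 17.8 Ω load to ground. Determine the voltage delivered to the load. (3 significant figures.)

Split the track: R_lower = x·R_p = 3.843 Ω, R_upper = (1−x)·R_p = 0.6570 Ω.
(x·R_p) ‖ R_L = 3.161 Ω.
V_out = 30.8 × 3.161/(0.6570 + 3.161) = 25.50 V.

V_out ≈ 25.5 V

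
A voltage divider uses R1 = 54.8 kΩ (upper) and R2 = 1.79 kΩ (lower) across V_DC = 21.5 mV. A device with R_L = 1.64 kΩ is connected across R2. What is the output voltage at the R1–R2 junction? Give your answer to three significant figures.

R2 ‖ R_L = (1.79 × 1.64)/(1.79 + 1.64) = 0.8559 kΩ.
Voltage divider with the loaded lower leg: V_out = 21.5 × 0.8559/(54.8 + 0.8559) = 21.5 × 0.01538 = 0.3306 mV.

V_out ≈ 0.331 mV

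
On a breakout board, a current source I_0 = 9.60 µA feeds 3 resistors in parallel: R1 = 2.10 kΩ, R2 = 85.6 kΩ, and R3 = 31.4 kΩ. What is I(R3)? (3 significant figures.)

Conductances: ΣG = 1/2.10 + 1/85.6 + 1/31.4 = 0.5197 (1/kΩ).
Current divider: I(R3) = I_0 · G_k/ΣG = 9.60 × (0.03185/0.5197) = 9.60 × 0.06128 = 0.5883 µA.

I ≈ 0.588 µA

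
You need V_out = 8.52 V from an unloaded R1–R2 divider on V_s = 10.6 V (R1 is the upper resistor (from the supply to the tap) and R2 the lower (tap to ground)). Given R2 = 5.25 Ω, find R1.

R1 ≈ 1.28 Ω

Required fraction k = V_out/V_s = 0.8038.
Rearranging, R1 = R2·(1−k)/k = 5.25 × 0.2441 = 1.282 Ω.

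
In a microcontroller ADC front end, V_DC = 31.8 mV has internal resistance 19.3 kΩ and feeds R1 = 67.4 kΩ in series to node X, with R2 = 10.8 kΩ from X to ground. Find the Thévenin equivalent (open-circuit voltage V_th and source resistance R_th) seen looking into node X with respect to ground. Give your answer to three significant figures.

V_th ≈ 3.52 mV, R_th ≈ 9.60 kΩ

R1' = 19.3 + 67.4 = 86.70 kΩ (source resistance + R1).
Open-circuit (no load on X): V_th = V_DC · R2/(R1' + R2) = 31.8 × 10.8/(86.70 + 10.8) = 3.522 mV.
Zeroing V_DC shorts the top of R1' to ground, so R_th = R1' ‖ R2 = 9.604 kΩ.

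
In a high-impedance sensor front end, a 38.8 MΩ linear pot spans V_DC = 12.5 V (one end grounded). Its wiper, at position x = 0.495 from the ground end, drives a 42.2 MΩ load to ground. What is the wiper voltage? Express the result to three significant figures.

Lower segment x·R_p = 19.21 MΩ; upper segment (1−x)·R_p = 19.59 MΩ.
Lower segment in parallel with the load: 19.21 ‖ 42.2 = 13.20 MΩ.
Then V_out = V_DC · 13.20/(19.59 + 13.20) = 5.031 V.

V_out ≈ 5.03 V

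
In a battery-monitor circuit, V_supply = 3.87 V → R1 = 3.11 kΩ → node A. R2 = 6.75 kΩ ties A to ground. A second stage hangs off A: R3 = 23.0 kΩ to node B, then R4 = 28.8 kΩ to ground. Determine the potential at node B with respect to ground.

V_B ≈ 1.41 V

Node A sees R2 in parallel with the series input of stage 2, R3 + R4 = 51.80 kΩ.
Effective lower resistance at A: R2 ‖ 51.80 = 5.972 kΩ.
First divider: V_A = V_supply · 5.972/(3.11 + 5.972) = 2.545 V.
Then the unloaded second divider: V_B = V_A × R4/(R3+R4) = 2.545 × 0.5560 = 1.415 V.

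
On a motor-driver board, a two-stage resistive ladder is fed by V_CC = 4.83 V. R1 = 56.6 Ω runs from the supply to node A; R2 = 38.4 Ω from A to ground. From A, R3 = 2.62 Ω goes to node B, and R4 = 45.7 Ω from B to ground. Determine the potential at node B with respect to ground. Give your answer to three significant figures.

The second stage (R3 + R4 = 48.32 Ω) loads node A in parallel with R2.
Effective lower resistance at A: R2 ‖ 48.32 = 21.40 Ω.
V_A = 4.83 × 21.40/(56.6 + 21.40) = 1.325 V.
V_B = V_A × 0.9458 = 1.253 V.

V_B ≈ 1.25 V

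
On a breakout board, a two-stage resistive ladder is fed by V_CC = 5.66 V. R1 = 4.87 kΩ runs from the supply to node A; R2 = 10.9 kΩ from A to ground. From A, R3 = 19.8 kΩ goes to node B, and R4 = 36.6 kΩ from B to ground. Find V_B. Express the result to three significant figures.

Node A sees R2 in parallel with the series input of stage 2, R3 + R4 = 56.40 kΩ.
R2 ‖ (R3+R4) = 9.135 kΩ.
So V_A = 5.66 × 0.6523 = 3.692 V.
Then the unloaded second divider: V_B = V_A × R4/(R3+R4) = 3.692 × 0.6489 = 2.396 V.

V_B ≈ 2.40 V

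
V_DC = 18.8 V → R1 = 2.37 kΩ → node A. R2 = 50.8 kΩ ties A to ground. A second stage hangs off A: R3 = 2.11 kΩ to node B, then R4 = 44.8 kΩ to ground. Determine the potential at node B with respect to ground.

V_B ≈ 16.4 V

Node A sees R2 in parallel with the series input of stage 2, R3 + R4 = 46.91 kΩ.
R2 ‖ (R3+R4) = 24.39 kΩ.
V_A = 18.8 × 24.39/(2.37 + 24.39) = 17.13 V.
Stage 2 is unloaded, so V_B = V_A · R4/(R3+R4) = 17.13 × 44.8/46.91 = 16.36 V.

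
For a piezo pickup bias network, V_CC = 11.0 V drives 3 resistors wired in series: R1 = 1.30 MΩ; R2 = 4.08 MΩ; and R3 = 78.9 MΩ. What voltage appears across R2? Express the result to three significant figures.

V ≈ 0.533 V

Total series resistance ΣR = 1.30 + 4.08 + 78.9 = 84.28 MΩ.
V = V_CC · R/ΣR = 11.0 × 0.04841 = 0.5325 V.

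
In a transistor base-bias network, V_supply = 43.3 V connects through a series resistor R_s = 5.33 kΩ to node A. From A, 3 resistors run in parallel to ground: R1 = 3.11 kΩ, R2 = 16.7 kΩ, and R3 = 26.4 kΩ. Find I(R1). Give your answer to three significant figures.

I ≈ 4.30 mA

Combine the parallel branches: R_p = (1/3.11 + 1/16.7 + 1/26.4)⁻¹ = 2.385 kΩ.
V_A by voltage divider: V_A = 43.3 × 2.385/(5.33 + 2.385) = 13.39 V.
I(R1) = V_A / R1 = 13.39/3.11 = 4.304 mA.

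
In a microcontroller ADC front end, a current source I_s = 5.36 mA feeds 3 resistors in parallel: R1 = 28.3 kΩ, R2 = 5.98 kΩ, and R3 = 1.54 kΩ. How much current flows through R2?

ΣG = 1/28.3 + 1/5.98 + 1/1.54 = 0.8519.
By the current-divider rule, I = I_s · G_k/ΣG = 5.36 × 0.1963 = 1.052 mA.

I ≈ 1.05 mA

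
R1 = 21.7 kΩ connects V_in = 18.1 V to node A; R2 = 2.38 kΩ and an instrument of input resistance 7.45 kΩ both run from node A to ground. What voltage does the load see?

V_out ≈ 1.39 V

First combine the lower leg with the load: R2 ‖ R_L = 1.804 kΩ.
Then V_out = V_in · R2'/(R1 + R2') = 18.1 × 1.804/23.50 = 1.389 V.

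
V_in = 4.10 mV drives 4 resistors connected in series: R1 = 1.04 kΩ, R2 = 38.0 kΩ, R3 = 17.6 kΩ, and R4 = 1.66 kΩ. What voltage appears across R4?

Series total: ΣR = 1.04 + 38.0 + 17.6 + 1.66 = 58.30 kΩ.
By the voltage-divider rule, V = 4.10 × 1.660/58.30 = 0.1167 mV.

V ≈ 0.117 mV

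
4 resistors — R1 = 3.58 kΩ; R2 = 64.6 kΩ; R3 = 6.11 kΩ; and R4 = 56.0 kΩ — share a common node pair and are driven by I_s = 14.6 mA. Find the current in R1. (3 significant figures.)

Total conductance ΣG = 1/3.58 + 1/64.6 + 1/6.11 + 1/56.0 = 0.4763 (units of 1/kΩ).
By the current-divider rule, I = I_s · G_k/ΣG = 14.6 × 0.5864 = 8.562 mA.

I ≈ 8.56 mA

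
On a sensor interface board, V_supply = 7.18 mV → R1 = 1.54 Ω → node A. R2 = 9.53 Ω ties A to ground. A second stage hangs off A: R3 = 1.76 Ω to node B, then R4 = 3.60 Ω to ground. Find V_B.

The second stage (R3 + R4 = 5.360 Ω) loads node A in parallel with R2.
R2 ‖ (R3+R4) = 3.431 Ω.
So V_A = 7.18 × 0.6902 = 4.955 mV.
Then the unloaded second divider: V_B = V_A × R4/(R3+R4) = 4.955 × 0.6716 = 3.328 mV.

V_B ≈ 3.33 mV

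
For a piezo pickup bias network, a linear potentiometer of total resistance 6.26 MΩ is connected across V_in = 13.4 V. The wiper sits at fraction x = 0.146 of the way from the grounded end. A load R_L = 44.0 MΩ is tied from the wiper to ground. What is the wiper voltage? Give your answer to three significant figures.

Split the track: R_lower = x·R_p = 0.9140 MΩ, R_upper = (1−x)·R_p = 5.346 MΩ.
(x·R_p) ‖ R_L = 0.8954 MΩ.
Loaded-divider output: V_out = 13.4 × 0.1435 = 1.922 V.

V_out ≈ 1.92 V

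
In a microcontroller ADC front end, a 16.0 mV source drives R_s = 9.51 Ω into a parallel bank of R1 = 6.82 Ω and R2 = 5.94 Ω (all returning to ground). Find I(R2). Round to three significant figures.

I ≈ 0.674 mA

Parallel bank: R_p = 1/(1/6.82 + 1/5.94) = 3.175 Ω.
V_A = 16.0 × 3.175/12.68 = 4.005 mV.
Branch current I = V_A/R2 = 4.005/5.94 = 0.6742 mA.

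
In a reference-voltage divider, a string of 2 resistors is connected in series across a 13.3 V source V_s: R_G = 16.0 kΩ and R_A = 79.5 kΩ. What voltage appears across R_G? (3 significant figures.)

Total series resistance ΣR = 16.0 + 79.5 = 95.50 kΩ.
Voltage divider: V = V_s · (16.00 / 95.50) = 13.3 × 0.1675 = 2.228 V.

V ≈ 2.23 V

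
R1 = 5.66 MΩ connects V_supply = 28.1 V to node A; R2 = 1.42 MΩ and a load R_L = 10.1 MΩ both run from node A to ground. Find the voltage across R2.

V_out ≈ 5.07 V

The load sits in parallel with R2, giving an effective lower resistance R2' = R2·R_L/(R2+R_L) = 1.245 MΩ.
Now apply the divider: V_out = 28.1 × 0.1803 = 5.066 V.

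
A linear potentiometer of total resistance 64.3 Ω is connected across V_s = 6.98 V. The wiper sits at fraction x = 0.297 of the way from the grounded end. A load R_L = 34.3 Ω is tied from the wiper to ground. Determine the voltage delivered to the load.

The pot divides into 45.20 Ω above the wiper and 19.10 Ω below.
Lower segment in parallel with the load: 19.10 ‖ 34.3 = 12.27 Ω.
Then V_out = V_s · 12.27/(45.20 + 12.27) = 1.490 V.

V_out ≈ 1.49 V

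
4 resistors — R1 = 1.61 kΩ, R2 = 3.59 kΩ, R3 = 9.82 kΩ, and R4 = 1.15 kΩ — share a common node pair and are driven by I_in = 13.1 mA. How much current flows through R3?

Conductances: ΣG = 1/1.61 + 1/3.59 + 1/9.82 + 1/1.15 = 1.871 (1/kΩ).
R3 takes the fraction G_k/ΣG = 0.1018/1.871 = 0.05443, so I = 13.1 × 0.05443 = 0.7130 mA.

I ≈ 0.713 mA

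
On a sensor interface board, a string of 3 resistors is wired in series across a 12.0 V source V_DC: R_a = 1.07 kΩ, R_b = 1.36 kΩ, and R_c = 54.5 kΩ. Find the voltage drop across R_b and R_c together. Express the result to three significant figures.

Total series resistance ΣR = 1.07 + 1.36 + 54.5 = 56.93 kΩ.
R_{R_b..R_c} = 1.36 + 54.5 = 55.86 kΩ.
Voltage divider: V = V_DC · (55.86 / 56.93) = 12.0 × 0.9812 = 11.77 V.

V ≈ 11.8 V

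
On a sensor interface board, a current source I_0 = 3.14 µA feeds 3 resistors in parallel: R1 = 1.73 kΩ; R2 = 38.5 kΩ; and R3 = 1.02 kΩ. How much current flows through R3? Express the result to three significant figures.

I ≈ 1.94 µA

Total conductance ΣG = 1/1.73 + 1/38.5 + 1/1.02 = 1.584 (units of 1/kΩ).
Current divider: I(R3) = I_0 · G_k/ΣG = 3.14 × (0.9804/1.584) = 3.14 × 0.6188 = 1.943 µA.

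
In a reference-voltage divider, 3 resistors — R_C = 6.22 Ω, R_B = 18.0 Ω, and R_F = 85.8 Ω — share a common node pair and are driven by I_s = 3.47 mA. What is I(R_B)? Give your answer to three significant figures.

Conductances: ΣG = 1/6.22 + 1/18.0 + 1/85.8 = 0.2280 (1/Ω).
Current divider: I(R_B) = I_s · G_k/ΣG = 3.47 × (0.05556/0.2280) = 3.47 × 0.2437 = 0.8456 mA.

I ≈ 0.846 mA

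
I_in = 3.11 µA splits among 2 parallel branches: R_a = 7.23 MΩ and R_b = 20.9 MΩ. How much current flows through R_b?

I ≈ 0.799 µA

Two-branch current divider: I_k = I_in · R_other/(R_1 + R_2).
So I = 3.11 × 7.23/28.13 = 0.7993 µA.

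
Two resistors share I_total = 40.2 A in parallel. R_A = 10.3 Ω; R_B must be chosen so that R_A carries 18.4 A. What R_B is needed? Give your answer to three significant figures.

In a two-way split, I_A/I_total = R_B/(R_A + R_B).
With f = 0.4577, R_B = R_A · f/(1−f) = 10.3 × 0.8440 = 8.694 Ω.

R_B ≈ 8.69 Ω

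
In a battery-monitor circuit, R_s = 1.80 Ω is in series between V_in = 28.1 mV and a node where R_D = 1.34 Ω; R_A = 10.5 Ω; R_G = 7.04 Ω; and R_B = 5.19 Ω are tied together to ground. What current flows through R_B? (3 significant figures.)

Parallel bank: R_p = 1/(1/1.34 + 1/10.5 + 1/7.04 + 1/5.19) = 0.8502 Ω.
V_A = 28.1 × 0.8502/2.650 = 9.014 mV.
I(R_B) = V_A / R_B = 9.014/5.19 = 1.737 mA.

I ≈ 1.74 mA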